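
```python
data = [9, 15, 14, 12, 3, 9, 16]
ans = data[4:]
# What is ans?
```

data has length 7. The slice data[4:] selects indices [4, 5, 6] (4->3, 5->9, 6->16), giving [3, 9, 16].

[3, 9, 16]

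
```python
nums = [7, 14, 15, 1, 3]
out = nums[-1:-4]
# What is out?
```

nums has length 5. The slice nums[-1:-4] resolves to an empty index range, so the result is [].

[]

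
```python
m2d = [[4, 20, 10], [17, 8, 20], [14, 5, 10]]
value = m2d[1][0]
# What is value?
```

m2d[1] = [17, 8, 20]. Taking column 0 of that row yields 17.

17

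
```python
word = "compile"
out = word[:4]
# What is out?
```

word has length 7. The slice word[:4] selects indices [0, 1, 2, 3] (0->'c', 1->'o', 2->'m', 3->'p'), giving 'comp'.

'comp'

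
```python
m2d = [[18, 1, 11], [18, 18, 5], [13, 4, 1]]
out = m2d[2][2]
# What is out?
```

m2d[2] = [13, 4, 1]. Taking column 2 of that row yields 1.

1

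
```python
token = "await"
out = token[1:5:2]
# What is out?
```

token has length 5. The slice token[1:5:2] selects indices [1, 3] (1->'w', 3->'i'), giving 'wi'.

'wi'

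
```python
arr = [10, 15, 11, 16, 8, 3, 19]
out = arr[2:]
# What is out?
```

arr has length 7. The slice arr[2:] selects indices [2, 3, 4, 5, 6] (2->11, 3->16, 4->8, 5->3, 6->19), giving [11, 16, 8, 3, 19].

[11, 16, 8, 3, 19]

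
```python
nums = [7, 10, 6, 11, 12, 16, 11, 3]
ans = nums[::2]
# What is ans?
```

nums has length 8. The slice nums[::2] selects indices [0, 2, 4, 6] (0->7, 2->6, 4->12, 6->11), giving [7, 6, 12, 11].

[7, 6, 12, 11]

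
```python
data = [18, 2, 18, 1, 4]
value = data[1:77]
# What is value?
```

data has length 5. The slice data[1:77] selects indices [1, 2, 3, 4] (1->2, 2->18, 3->1, 4->4), giving [2, 18, 1, 4].

[2, 18, 1, 4]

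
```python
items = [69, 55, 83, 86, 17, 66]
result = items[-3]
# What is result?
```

items has length 6. Negative index -3 maps to positive index 6 + (-3) = 3. items[3] = 86.

86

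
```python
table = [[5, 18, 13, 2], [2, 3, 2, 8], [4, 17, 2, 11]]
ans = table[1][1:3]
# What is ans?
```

table[1] = [2, 3, 2, 8]. table[1] has length 4. The slice table[1][1:3] selects indices [1, 2] (1->3, 2->2), giving [3, 2].

[3, 2]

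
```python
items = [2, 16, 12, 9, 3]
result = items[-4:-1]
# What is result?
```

items has length 5. The slice items[-4:-1] selects indices [1, 2, 3] (1->16, 2->12, 3->9), giving [16, 12, 9].

[16, 12, 9]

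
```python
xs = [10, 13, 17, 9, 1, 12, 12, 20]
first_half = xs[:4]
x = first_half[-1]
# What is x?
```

xs has length 8. The slice xs[:4] selects indices [0, 1, 2, 3] (0->10, 1->13, 2->17, 3->9), giving [10, 13, 17, 9]. So first_half = [10, 13, 17, 9]. Then first_half[-1] = 9.

9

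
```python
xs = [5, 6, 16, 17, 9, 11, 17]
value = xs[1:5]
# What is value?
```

xs has length 7. The slice xs[1:5] selects indices [1, 2, 3, 4] (1->6, 2->16, 3->17, 4->9), giving [6, 16, 17, 9].

[6, 16, 17, 9]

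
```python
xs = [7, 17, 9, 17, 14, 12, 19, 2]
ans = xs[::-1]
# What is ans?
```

xs has length 8. The slice xs[::-1] selects indices [7, 6, 5, 4, 3, 2, 1, 0] (7->2, 6->19, 5->12, 4->14, 3->17, 2->9, 1->17, 0->7), giving [2, 19, 12, 14, 17, 9, 17, 7].

[2, 19, 12, 14, 17, 9, 17, 7]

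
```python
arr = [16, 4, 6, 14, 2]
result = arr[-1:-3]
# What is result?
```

arr has length 5. The slice arr[-1:-3] resolves to an empty index range, so the result is [].

[]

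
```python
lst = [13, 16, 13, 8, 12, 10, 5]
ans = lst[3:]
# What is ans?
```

lst has length 7. The slice lst[3:] selects indices [3, 4, 5, 6] (3->8, 4->12, 5->10, 6->5), giving [8, 12, 10, 5].

[8, 12, 10, 5]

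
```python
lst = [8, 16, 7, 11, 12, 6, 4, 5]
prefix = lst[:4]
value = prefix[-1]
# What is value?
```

lst has length 8. The slice lst[:4] selects indices [0, 1, 2, 3] (0->8, 1->16, 2->7, 3->11), giving [8, 16, 7, 11]. So prefix = [8, 16, 7, 11]. Then prefix[-1] = 11.

11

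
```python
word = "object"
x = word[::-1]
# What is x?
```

word has length 6. The slice word[::-1] selects indices [5, 4, 3, 2, 1, 0] (5->'t', 4->'c', 3->'e', 2->'j', 1->'b', 0->'o'), giving 'tcejbo'.

'tcejbo'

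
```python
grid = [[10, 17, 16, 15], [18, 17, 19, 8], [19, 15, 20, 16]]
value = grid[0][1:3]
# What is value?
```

grid[0] = [10, 17, 16, 15]. grid[0] has length 4. The slice grid[0][1:3] selects indices [1, 2] (1->17, 2->16), giving [17, 16].

[17, 16]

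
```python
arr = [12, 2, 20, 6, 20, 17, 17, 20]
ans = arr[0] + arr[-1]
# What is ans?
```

arr has length 8. arr[0] = 12.
arr has length 8. Negative index -1 maps to positive index 8 + (-1) = 7. arr[7] = 20.
Sum: 12 + 20 = 32.

32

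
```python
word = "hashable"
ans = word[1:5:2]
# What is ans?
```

word has length 8. The slice word[1:5:2] selects indices [1, 3] (1->'a', 3->'h'), giving 'ah'.

'ah'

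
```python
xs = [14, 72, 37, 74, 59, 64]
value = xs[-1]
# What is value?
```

xs has length 6. Negative index -1 maps to positive index 6 + (-1) = 5. xs[5] = 64.

64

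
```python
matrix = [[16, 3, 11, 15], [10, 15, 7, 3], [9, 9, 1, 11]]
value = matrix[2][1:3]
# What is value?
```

matrix[2] = [9, 9, 1, 11]. matrix[2] has length 4. The slice matrix[2][1:3] selects indices [1, 2] (1->9, 2->1), giving [9, 1].

[9, 1]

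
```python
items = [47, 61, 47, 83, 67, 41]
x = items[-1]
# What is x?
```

items has length 6. Negative index -1 maps to positive index 6 + (-1) = 5. items[5] = 41.

41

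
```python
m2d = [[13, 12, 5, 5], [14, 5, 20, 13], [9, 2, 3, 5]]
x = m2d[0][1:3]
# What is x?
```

m2d[0] = [13, 12, 5, 5]. m2d[0] has length 4. The slice m2d[0][1:3] selects indices [1, 2] (1->12, 2->5), giving [12, 5].

[12, 5]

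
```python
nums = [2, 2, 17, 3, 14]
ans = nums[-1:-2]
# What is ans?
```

nums has length 5. The slice nums[-1:-2] resolves to an empty index range, so the result is [].

[]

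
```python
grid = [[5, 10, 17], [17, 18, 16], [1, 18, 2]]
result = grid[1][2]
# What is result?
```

grid[1] = [17, 18, 16]. Taking column 2 of that row yields 16.

16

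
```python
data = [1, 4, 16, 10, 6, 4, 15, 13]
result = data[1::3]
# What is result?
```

data has length 8. The slice data[1::3] selects indices [1, 4, 7] (1->4, 4->6, 7->13), giving [4, 6, 13].

[4, 6, 13]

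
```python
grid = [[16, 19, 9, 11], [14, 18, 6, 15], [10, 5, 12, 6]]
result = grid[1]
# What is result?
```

grid has 3 rows. Row 1 is [14, 18, 6, 15].

[14, 18, 6, 15]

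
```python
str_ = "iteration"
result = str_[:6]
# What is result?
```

str_ has length 9. The slice str_[:6] selects indices [0, 1, 2, 3, 4, 5] (0->'i', 1->'t', 2->'e', 3->'r', 4->'a', 5->'t'), giving 'iterat'.

'iterat'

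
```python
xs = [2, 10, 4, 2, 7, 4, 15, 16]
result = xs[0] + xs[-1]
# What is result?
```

xs has length 8. xs[0] = 2.
xs has length 8. Negative index -1 maps to positive index 8 + (-1) = 7. xs[7] = 16.
Sum: 2 + 16 = 18.

18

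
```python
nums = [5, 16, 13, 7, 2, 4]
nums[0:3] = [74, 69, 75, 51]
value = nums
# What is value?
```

nums starts as [5, 16, 13, 7, 2, 4] (length 6). The slice nums[0:3] covers indices [0, 1, 2] with values [5, 16, 13]. Replacing that slice with [74, 69, 75, 51] (different length) produces [74, 69, 75, 51, 7, 2, 4].

[74, 69, 75, 51, 7, 2, 4]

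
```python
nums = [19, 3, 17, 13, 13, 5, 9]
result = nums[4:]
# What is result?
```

nums has length 7. The slice nums[4:] selects indices [4, 5, 6] (4->13, 5->5, 6->9), giving [13, 5, 9].

[13, 5, 9]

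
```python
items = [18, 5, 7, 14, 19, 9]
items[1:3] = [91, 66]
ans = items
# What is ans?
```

items starts as [18, 5, 7, 14, 19, 9] (length 6). The slice items[1:3] covers indices [1, 2] with values [5, 7]. Replacing that slice with [91, 66] (same length) produces [18, 91, 66, 14, 19, 9].

[18, 91, 66, 14, 19, 9]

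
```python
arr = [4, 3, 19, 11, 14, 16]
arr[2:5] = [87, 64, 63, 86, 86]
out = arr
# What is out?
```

arr starts as [4, 3, 19, 11, 14, 16] (length 6). The slice arr[2:5] covers indices [2, 3, 4] with values [19, 11, 14]. Replacing that slice with [87, 64, 63, 86, 86] (different length) produces [4, 3, 87, 64, 63, 86, 86, 16].

[4, 3, 87, 64, 63, 86, 86, 16]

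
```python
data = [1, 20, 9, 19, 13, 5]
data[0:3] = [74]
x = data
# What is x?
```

data starts as [1, 20, 9, 19, 13, 5] (length 6). The slice data[0:3] covers indices [0, 1, 2] with values [1, 20, 9]. Replacing that slice with [74] (different length) produces [74, 19, 13, 5].

[74, 19, 13, 5]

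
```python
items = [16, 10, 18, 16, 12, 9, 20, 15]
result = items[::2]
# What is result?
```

items has length 8. The slice items[::2] selects indices [0, 2, 4, 6] (0->16, 2->18, 4->12, 6->20), giving [16, 18, 12, 20].

[16, 18, 12, 20]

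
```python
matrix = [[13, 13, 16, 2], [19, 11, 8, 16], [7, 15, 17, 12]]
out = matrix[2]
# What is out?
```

matrix has 3 rows. Row 2 is [7, 15, 17, 12].

[7, 15, 17, 12]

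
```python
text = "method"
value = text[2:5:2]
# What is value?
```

text has length 6. The slice text[2:5:2] selects indices [2, 4] (2->'t', 4->'o'), giving 'to'.

'to'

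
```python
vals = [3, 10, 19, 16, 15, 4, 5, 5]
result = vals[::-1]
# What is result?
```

vals has length 8. The slice vals[::-1] selects indices [7, 6, 5, 4, 3, 2, 1, 0] (7->5, 6->5, 5->4, 4->15, 3->16, 2->19, 1->10, 0->3), giving [5, 5, 4, 15, 16, 19, 10, 3].

[5, 5, 4, 15, 16, 19, 10, 3]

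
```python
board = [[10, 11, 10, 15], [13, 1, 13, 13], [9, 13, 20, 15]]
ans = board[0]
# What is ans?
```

board has 3 rows. Row 0 is [10, 11, 10, 15].

[10, 11, 10, 15]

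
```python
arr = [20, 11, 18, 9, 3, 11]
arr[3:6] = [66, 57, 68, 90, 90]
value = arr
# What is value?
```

arr starts as [20, 11, 18, 9, 3, 11] (length 6). The slice arr[3:6] covers indices [3, 4, 5] with values [9, 3, 11]. Replacing that slice with [66, 57, 68, 90, 90] (different length) produces [20, 11, 18, 66, 57, 68, 90, 90].

[20, 11, 18, 66, 57, 68, 90, 90]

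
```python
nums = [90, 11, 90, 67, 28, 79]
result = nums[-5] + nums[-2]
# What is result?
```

nums has length 6. Negative index -5 maps to positive index 6 + (-5) = 1. nums[1] = 11.
nums has length 6. Negative index -2 maps to positive index 6 + (-2) = 4. nums[4] = 28.
Sum: 11 + 28 = 39.

39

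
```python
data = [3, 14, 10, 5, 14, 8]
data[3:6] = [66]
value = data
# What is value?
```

data starts as [3, 14, 10, 5, 14, 8] (length 6). The slice data[3:6] covers indices [3, 4, 5] with values [5, 14, 8]. Replacing that slice with [66] (different length) produces [3, 14, 10, 66].

[3, 14, 10, 66]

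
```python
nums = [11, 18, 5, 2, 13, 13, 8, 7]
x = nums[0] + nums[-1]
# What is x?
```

nums has length 8. nums[0] = 11.
nums has length 8. Negative index -1 maps to positive index 8 + (-1) = 7. nums[7] = 7.
Sum: 11 + 7 = 18.

18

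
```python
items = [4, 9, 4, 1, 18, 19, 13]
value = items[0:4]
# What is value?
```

items has length 7. The slice items[0:4] selects indices [0, 1, 2, 3] (0->4, 1->9, 2->4, 3->1), giving [4, 9, 4, 1].

[4, 9, 4, 1]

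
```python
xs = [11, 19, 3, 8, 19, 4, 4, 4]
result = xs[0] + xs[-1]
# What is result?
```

xs has length 8. xs[0] = 11.
xs has length 8. Negative index -1 maps to positive index 8 + (-1) = 7. xs[7] = 4.
Sum: 11 + 4 = 15.

15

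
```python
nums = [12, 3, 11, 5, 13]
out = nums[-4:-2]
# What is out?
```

nums has length 5. The slice nums[-4:-2] selects indices [1, 2] (1->3, 2->11), giving [3, 11].

[3, 11]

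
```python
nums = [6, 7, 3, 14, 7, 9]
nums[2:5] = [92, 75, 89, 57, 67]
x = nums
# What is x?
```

nums starts as [6, 7, 3, 14, 7, 9] (length 6). The slice nums[2:5] covers indices [2, 3, 4] with values [3, 14, 7]. Replacing that slice with [92, 75, 89, 57, 67] (different length) produces [6, 7, 92, 75, 89, 57, 67, 9].

[6, 7, 92, 75, 89, 57, 67, 9]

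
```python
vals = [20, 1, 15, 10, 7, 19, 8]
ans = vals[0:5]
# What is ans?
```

vals has length 7. The slice vals[0:5] selects indices [0, 1, 2, 3, 4] (0->20, 1->1, 2->15, 3->10, 4->7), giving [20, 1, 15, 10, 7].

[20, 1, 15, 10, 7]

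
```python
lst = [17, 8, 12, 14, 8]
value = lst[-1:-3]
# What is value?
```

lst has length 5. The slice lst[-1:-3] resolves to an empty index range, so the result is [].

[]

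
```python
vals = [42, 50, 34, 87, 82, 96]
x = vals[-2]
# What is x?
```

vals has length 6. Negative index -2 maps to positive index 6 + (-2) = 4. vals[4] = 82.

82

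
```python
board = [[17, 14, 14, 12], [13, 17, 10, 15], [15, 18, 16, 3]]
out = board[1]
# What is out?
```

board has 3 rows. Row 1 is [13, 17, 10, 15].

[13, 17, 10, 15]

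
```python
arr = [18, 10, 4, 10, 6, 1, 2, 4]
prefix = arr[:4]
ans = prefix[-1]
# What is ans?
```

arr has length 8. The slice arr[:4] selects indices [0, 1, 2, 3] (0->18, 1->10, 2->4, 3->10), giving [18, 10, 4, 10]. So prefix = [18, 10, 4, 10]. Then prefix[-1] = 10.

10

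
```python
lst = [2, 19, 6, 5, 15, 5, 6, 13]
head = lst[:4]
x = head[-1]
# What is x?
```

lst has length 8. The slice lst[:4] selects indices [0, 1, 2, 3] (0->2, 1->19, 2->6, 3->5), giving [2, 19, 6, 5]. So head = [2, 19, 6, 5]. Then head[-1] = 5.

5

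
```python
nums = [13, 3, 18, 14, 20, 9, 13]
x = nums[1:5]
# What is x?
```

nums has length 7. The slice nums[1:5] selects indices [1, 2, 3, 4] (1->3, 2->18, 3->14, 4->20), giving [3, 18, 14, 20].

[3, 18, 14, 20]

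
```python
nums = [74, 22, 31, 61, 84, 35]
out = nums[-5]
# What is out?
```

nums has length 6. Negative index -5 maps to positive index 6 + (-5) = 1. nums[1] = 22.

22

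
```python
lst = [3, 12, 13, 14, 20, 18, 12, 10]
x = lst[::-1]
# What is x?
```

lst has length 8. The slice lst[::-1] selects indices [7, 6, 5, 4, 3, 2, 1, 0] (7->10, 6->12, 5->18, 4->20, 3->14, 2->13, 1->12, 0->3), giving [10, 12, 18, 20, 14, 13, 12, 3].

[10, 12, 18, 20, 14, 13, 12, 3]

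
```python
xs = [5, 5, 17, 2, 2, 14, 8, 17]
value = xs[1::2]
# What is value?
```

xs has length 8. The slice xs[1::2] selects indices [1, 3, 5, 7] (1->5, 3->2, 5->14, 7->17), giving [5, 2, 14, 17].

[5, 2, 14, 17]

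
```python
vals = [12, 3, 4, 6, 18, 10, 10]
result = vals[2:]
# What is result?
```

vals has length 7. The slice vals[2:] selects indices [2, 3, 4, 5, 6] (2->4, 3->6, 4->18, 5->10, 6->10), giving [4, 6, 18, 10, 10].

[4, 6, 18, 10, 10]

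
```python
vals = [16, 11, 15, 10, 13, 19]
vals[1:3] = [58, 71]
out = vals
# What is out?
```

vals starts as [16, 11, 15, 10, 13, 19] (length 6). The slice vals[1:3] covers indices [1, 2] with values [11, 15]. Replacing that slice with [58, 71] (same length) produces [16, 58, 71, 10, 13, 19].

[16, 58, 71, 10, 13, 19]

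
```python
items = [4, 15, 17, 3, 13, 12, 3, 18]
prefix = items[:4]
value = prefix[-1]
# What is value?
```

items has length 8. The slice items[:4] selects indices [0, 1, 2, 3] (0->4, 1->15, 2->17, 3->3), giving [4, 15, 17, 3]. So prefix = [4, 15, 17, 3]. Then prefix[-1] = 3.

3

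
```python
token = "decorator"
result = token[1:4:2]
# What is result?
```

token has length 9. The slice token[1:4:2] selects indices [1, 3] (1->'e', 3->'o'), giving 'eo'.

'eo'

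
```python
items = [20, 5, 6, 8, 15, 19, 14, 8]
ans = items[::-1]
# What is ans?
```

items has length 8. The slice items[::-1] selects indices [7, 6, 5, 4, 3, 2, 1, 0] (7->8, 6->14, 5->19, 4->15, 3->8, 2->6, 1->5, 0->20), giving [8, 14, 19, 15, 8, 6, 5, 20].

[8, 14, 19, 15, 8, 6, 5, 20]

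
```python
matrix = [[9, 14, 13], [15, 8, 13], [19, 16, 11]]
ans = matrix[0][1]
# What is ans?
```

matrix[0] = [9, 14, 13]. Taking column 1 of that row yields 14.

14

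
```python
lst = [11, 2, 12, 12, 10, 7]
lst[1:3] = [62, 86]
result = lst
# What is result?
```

lst starts as [11, 2, 12, 12, 10, 7] (length 6). The slice lst[1:3] covers indices [1, 2] with values [2, 12]. Replacing that slice with [62, 86] (same length) produces [11, 62, 86, 12, 10, 7].

[11, 62, 86, 12, 10, 7]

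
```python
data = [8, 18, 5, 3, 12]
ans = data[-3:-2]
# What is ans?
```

data has length 5. The slice data[-3:-2] selects indices [2] (2->5), giving [5].

[5]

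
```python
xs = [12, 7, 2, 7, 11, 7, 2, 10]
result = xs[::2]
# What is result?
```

xs has length 8. The slice xs[::2] selects indices [0, 2, 4, 6] (0->12, 2->2, 4->11, 6->2), giving [12, 2, 11, 2].

[12, 2, 11, 2]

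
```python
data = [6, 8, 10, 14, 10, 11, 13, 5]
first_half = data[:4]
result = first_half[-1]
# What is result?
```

data has length 8. The slice data[:4] selects indices [0, 1, 2, 3] (0->6, 1->8, 2->10, 3->14), giving [6, 8, 10, 14]. So first_half = [6, 8, 10, 14]. Then first_half[-1] = 14.

14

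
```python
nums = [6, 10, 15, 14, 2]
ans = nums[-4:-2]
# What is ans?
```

nums has length 5. The slice nums[-4:-2] selects indices [1, 2] (1->10, 2->15), giving [10, 15].

[10, 15]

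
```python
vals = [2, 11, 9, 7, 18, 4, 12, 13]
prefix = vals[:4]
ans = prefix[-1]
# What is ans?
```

vals has length 8. The slice vals[:4] selects indices [0, 1, 2, 3] (0->2, 1->11, 2->9, 3->7), giving [2, 11, 9, 7]. So prefix = [2, 11, 9, 7]. Then prefix[-1] = 7.

7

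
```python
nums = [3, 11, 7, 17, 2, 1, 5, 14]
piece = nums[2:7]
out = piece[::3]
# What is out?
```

nums has length 8. The slice nums[2:7] selects indices [2, 3, 4, 5, 6] (2->7, 3->17, 4->2, 5->1, 6->5), giving [7, 17, 2, 1, 5]. So piece = [7, 17, 2, 1, 5]. piece has length 5. The slice piece[::3] selects indices [0, 3] (0->7, 3->1), giving [7, 1].

[7, 1]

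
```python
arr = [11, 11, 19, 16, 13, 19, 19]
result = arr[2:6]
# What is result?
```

arr has length 7. The slice arr[2:6] selects indices [2, 3, 4, 5] (2->19, 3->16, 4->13, 5->19), giving [19, 16, 13, 19].

[19, 16, 13, 19]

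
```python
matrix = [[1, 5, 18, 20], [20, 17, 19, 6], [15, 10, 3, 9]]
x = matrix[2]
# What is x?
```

matrix has 3 rows. Row 2 is [15, 10, 3, 9].

[15, 10, 3, 9]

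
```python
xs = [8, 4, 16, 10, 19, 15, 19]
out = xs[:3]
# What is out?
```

xs has length 7. The slice xs[:3] selects indices [0, 1, 2] (0->8, 1->4, 2->16), giving [8, 4, 16].

[8, 4, 16]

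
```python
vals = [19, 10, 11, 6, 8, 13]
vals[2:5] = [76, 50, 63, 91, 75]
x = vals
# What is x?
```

vals starts as [19, 10, 11, 6, 8, 13] (length 6). The slice vals[2:5] covers indices [2, 3, 4] with values [11, 6, 8]. Replacing that slice with [76, 50, 63, 91, 75] (different length) produces [19, 10, 76, 50, 63, 91, 75, 13].

[19, 10, 76, 50, 63, 91, 75, 13]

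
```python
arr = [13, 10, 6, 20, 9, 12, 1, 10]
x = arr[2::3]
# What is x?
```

arr has length 8. The slice arr[2::3] selects indices [2, 5] (2->6, 5->12), giving [6, 12].

[6, 12]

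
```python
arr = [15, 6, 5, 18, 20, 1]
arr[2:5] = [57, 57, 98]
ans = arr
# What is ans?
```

arr starts as [15, 6, 5, 18, 20, 1] (length 6). The slice arr[2:5] covers indices [2, 3, 4] with values [5, 18, 20]. Replacing that slice with [57, 57, 98] (same length) produces [15, 6, 57, 57, 98, 1].

[15, 6, 57, 57, 98, 1]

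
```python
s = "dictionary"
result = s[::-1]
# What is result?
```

s has length 10. The slice s[::-1] selects indices [9, 8, 7, 6, 5, 4, 3, 2, 1, 0] (9->'y', 8->'r', 7->'a', 6->'n', 5->'o', 4->'i', 3->'t', 2->'c', 1->'i', 0->'d'), giving 'yranoitcid'.

'yranoitcid'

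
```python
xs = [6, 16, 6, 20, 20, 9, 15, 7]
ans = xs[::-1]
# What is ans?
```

xs has length 8. The slice xs[::-1] selects indices [7, 6, 5, 4, 3, 2, 1, 0] (7->7, 6->15, 5->9, 4->20, 3->20, 2->6, 1->16, 0->6), giving [7, 15, 9, 20, 20, 6, 16, 6].

[7, 15, 9, 20, 20, 6, 16, 6]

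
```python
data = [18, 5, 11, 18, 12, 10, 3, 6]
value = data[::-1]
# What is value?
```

data has length 8. The slice data[::-1] selects indices [7, 6, 5, 4, 3, 2, 1, 0] (7->6, 6->3, 5->10, 4->12, 3->18, 2->11, 1->5, 0->18), giving [6, 3, 10, 12, 18, 11, 5, 18].

[6, 3, 10, 12, 18, 11, 5, 18]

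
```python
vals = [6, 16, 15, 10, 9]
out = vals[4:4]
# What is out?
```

vals has length 5. The slice vals[4:4] resolves to an empty index range, so the result is [].

[]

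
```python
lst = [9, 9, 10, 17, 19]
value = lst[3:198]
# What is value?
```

lst has length 5. The slice lst[3:198] selects indices [3, 4] (3->17, 4->19), giving [17, 19].

[17, 19]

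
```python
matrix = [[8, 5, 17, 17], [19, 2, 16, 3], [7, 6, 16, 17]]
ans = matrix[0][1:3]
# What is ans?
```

matrix[0] = [8, 5, 17, 17]. matrix[0] has length 4. The slice matrix[0][1:3] selects indices [1, 2] (1->5, 2->17), giving [5, 17].

[5, 17]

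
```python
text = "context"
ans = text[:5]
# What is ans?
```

text has length 7. The slice text[:5] selects indices [0, 1, 2, 3, 4] (0->'c', 1->'o', 2->'n', 3->'t', 4->'e'), giving 'conte'.

'conte'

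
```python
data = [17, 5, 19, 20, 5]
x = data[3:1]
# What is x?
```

data has length 5. The slice data[3:1] resolves to an empty index range, so the result is [].

[]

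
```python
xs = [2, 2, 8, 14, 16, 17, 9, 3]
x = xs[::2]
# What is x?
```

xs has length 8. The slice xs[::2] selects indices [0, 2, 4, 6] (0->2, 2->8, 4->16, 6->9), giving [2, 8, 16, 9].

[2, 8, 16, 9]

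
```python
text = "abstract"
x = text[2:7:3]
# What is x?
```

text has length 8. The slice text[2:7:3] selects indices [2, 5] (2->'s', 5->'a'), giving 'sa'.

'sa'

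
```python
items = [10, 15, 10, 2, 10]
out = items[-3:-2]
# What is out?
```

items has length 5. The slice items[-3:-2] selects indices [2] (2->10), giving [10].

[10]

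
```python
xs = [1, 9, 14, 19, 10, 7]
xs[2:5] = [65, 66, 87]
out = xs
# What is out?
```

xs starts as [1, 9, 14, 19, 10, 7] (length 6). The slice xs[2:5] covers indices [2, 3, 4] with values [14, 19, 10]. Replacing that slice with [65, 66, 87] (same length) produces [1, 9, 65, 66, 87, 7].

[1, 9, 65, 66, 87, 7]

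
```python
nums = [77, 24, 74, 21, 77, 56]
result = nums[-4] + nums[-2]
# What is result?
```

nums has length 6. Negative index -4 maps to positive index 6 + (-4) = 2. nums[2] = 74.
nums has length 6. Negative index -2 maps to positive index 6 + (-2) = 4. nums[4] = 77.
Sum: 74 + 77 = 151.

151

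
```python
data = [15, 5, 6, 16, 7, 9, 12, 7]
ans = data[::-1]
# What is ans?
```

data has length 8. The slice data[::-1] selects indices [7, 6, 5, 4, 3, 2, 1, 0] (7->7, 6->12, 5->9, 4->7, 3->16, 2->6, 1->5, 0->15), giving [7, 12, 9, 7, 16, 6, 5, 15].

[7, 12, 9, 7, 16, 6, 5, 15]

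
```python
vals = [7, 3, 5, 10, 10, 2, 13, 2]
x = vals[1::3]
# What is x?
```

vals has length 8. The slice vals[1::3] selects indices [1, 4, 7] (1->3, 4->10, 7->2), giving [3, 10, 2].

[3, 10, 2]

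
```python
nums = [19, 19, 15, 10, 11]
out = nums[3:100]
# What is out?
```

nums has length 5. The slice nums[3:100] selects indices [3, 4] (3->10, 4->11), giving [10, 11].

[10, 11]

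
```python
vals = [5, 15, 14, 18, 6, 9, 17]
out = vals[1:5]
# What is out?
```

vals has length 7. The slice vals[1:5] selects indices [1, 2, 3, 4] (1->15, 2->14, 3->18, 4->6), giving [15, 14, 18, 6].

[15, 14, 18, 6]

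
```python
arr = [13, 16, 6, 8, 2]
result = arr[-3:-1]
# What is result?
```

arr has length 5. The slice arr[-3:-1] selects indices [2, 3] (2->6, 3->8), giving [6, 8].

[6, 8]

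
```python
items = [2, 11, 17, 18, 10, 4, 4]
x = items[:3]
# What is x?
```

items has length 7. The slice items[:3] selects indices [0, 1, 2] (0->2, 1->11, 2->17), giving [2, 11, 17].

[2, 11, 17]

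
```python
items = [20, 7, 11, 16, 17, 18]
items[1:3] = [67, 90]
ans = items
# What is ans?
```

items starts as [20, 7, 11, 16, 17, 18] (length 6). The slice items[1:3] covers indices [1, 2] with values [7, 11]. Replacing that slice with [67, 90] (same length) produces [20, 67, 90, 16, 17, 18].

[20, 67, 90, 16, 17, 18]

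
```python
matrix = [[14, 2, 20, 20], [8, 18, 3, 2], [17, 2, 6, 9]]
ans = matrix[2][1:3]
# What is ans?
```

matrix[2] = [17, 2, 6, 9]. matrix[2] has length 4. The slice matrix[2][1:3] selects indices [1, 2] (1->2, 2->6), giving [2, 6].

[2, 6]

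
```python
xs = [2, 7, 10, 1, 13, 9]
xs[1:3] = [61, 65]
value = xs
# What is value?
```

xs starts as [2, 7, 10, 1, 13, 9] (length 6). The slice xs[1:3] covers indices [1, 2] with values [7, 10]. Replacing that slice with [61, 65] (same length) produces [2, 61, 65, 1, 13, 9].

[2, 61, 65, 1, 13, 9]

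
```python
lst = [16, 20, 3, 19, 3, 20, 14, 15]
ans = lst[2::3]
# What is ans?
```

lst has length 8. The slice lst[2::3] selects indices [2, 5] (2->3, 5->20), giving [3, 20].

[3, 20]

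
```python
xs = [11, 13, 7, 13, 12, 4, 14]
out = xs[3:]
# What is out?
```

xs has length 7. The slice xs[3:] selects indices [3, 4, 5, 6] (3->13, 4->12, 5->4, 6->14), giving [13, 12, 4, 14].

[13, 12, 4, 14]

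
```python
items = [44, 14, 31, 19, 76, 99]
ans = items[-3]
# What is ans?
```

items has length 6. Negative index -3 maps to positive index 6 + (-3) = 3. items[3] = 19.

19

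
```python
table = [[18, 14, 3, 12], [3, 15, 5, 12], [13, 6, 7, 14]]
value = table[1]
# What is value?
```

table has 3 rows. Row 1 is [3, 15, 5, 12].

[3, 15, 5, 12]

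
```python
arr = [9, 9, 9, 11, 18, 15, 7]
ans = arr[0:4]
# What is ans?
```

arr has length 7. The slice arr[0:4] selects indices [0, 1, 2, 3] (0->9, 1->9, 2->9, 3->11), giving [9, 9, 9, 11].

[9, 9, 9, 11]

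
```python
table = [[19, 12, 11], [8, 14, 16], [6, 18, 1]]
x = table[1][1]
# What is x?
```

table[1] = [8, 14, 16]. Taking column 1 of that row yields 14.

14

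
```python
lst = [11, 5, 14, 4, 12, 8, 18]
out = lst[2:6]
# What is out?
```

lst has length 7. The slice lst[2:6] selects indices [2, 3, 4, 5] (2->14, 3->4, 4->12, 5->8), giving [14, 4, 12, 8].

[14, 4, 12, 8]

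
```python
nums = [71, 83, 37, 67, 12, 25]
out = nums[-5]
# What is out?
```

nums has length 6. Negative index -5 maps to positive index 6 + (-5) = 1. nums[1] = 83.

83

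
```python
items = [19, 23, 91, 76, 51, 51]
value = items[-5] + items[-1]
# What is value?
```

items has length 6. Negative index -5 maps to positive index 6 + (-5) = 1. items[1] = 23.
items has length 6. Negative index -1 maps to positive index 6 + (-1) = 5. items[5] = 51.
Sum: 23 + 51 = 74.

74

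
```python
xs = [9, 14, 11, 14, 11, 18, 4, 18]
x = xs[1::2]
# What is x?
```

xs has length 8. The slice xs[1::2] selects indices [1, 3, 5, 7] (1->14, 3->14, 5->18, 7->18), giving [14, 14, 18, 18].

[14, 14, 18, 18]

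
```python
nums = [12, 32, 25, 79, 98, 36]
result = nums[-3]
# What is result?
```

nums has length 6. Negative index -3 maps to positive index 6 + (-3) = 3. nums[3] = 79.

79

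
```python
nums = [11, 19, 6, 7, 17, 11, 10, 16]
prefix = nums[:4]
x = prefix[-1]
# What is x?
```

nums has length 8. The slice nums[:4] selects indices [0, 1, 2, 3] (0->11, 1->19, 2->6, 3->7), giving [11, 19, 6, 7]. So prefix = [11, 19, 6, 7]. Then prefix[-1] = 7.

7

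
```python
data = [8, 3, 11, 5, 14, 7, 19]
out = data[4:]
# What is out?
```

data has length 7. The slice data[4:] selects indices [4, 5, 6] (4->14, 5->7, 6->19), giving [14, 7, 19].

[14, 7, 19]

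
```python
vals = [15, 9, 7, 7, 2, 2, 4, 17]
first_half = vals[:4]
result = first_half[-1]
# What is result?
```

vals has length 8. The slice vals[:4] selects indices [0, 1, 2, 3] (0->15, 1->9, 2->7, 3->7), giving [15, 9, 7, 7]. So first_half = [15, 9, 7, 7]. Then first_half[-1] = 7.

7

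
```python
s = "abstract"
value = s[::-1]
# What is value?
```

s has length 8. The slice s[::-1] selects indices [7, 6, 5, 4, 3, 2, 1, 0] (7->'t', 6->'c', 5->'a', 4->'r', 3->'t', 2->'s', 1->'b', 0->'a'), giving 'tcartsba'.

'tcartsba'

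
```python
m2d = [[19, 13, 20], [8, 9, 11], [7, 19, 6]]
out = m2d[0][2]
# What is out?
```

m2d[0] = [19, 13, 20]. Taking column 2 of that row yields 20.

20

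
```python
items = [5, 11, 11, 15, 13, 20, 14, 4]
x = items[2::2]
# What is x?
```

items has length 8. The slice items[2::2] selects indices [2, 4, 6] (2->11, 4->13, 6->14), giving [11, 13, 14].

[11, 13, 14]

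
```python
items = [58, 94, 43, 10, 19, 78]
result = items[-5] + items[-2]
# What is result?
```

items has length 6. Negative index -5 maps to positive index 6 + (-5) = 1. items[1] = 94.
items has length 6. Negative index -2 maps to positive index 6 + (-2) = 4. items[4] = 19.
Sum: 94 + 19 = 113.

113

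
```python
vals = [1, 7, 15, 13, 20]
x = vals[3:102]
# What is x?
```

vals has length 5. The slice vals[3:102] selects indices [3, 4] (3->13, 4->20), giving [13, 20].

[13, 20]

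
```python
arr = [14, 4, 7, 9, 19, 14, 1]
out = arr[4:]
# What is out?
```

arr has length 7. The slice arr[4:] selects indices [4, 5, 6] (4->19, 5->14, 6->1), giving [19, 14, 1].

[19, 14, 1]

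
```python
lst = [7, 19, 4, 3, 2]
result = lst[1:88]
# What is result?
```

lst has length 5. The slice lst[1:88] selects indices [1, 2, 3, 4] (1->19, 2->4, 3->3, 4->2), giving [19, 4, 3, 2].

[19, 4, 3, 2]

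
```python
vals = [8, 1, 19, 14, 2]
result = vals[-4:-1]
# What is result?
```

vals has length 5. The slice vals[-4:-1] selects indices [1, 2, 3] (1->1, 2->19, 3->14), giving [1, 19, 14].

[1, 19, 14]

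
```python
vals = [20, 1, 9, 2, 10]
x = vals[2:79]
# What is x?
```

vals has length 5. The slice vals[2:79] selects indices [2, 3, 4] (2->9, 3->2, 4->10), giving [9, 2, 10].

[9, 2, 10]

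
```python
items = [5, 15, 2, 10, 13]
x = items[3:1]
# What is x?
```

items has length 5. The slice items[3:1] resolves to an empty index range, so the result is [].

[]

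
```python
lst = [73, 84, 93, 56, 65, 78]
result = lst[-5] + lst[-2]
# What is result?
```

lst has length 6. Negative index -5 maps to positive index 6 + (-5) = 1. lst[1] = 84.
lst has length 6. Negative index -2 maps to positive index 6 + (-2) = 4. lst[4] = 65.
Sum: 84 + 65 = 149.

149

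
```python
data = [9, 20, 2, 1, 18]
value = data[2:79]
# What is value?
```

data has length 5. The slice data[2:79] selects indices [2, 3, 4] (2->2, 3->1, 4->18), giving [2, 1, 18].

[2, 1, 18]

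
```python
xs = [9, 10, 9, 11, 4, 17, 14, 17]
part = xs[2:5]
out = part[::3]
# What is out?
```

xs has length 8. The slice xs[2:5] selects indices [2, 3, 4] (2->9, 3->11, 4->4), giving [9, 11, 4]. So part = [9, 11, 4]. part has length 3. The slice part[::3] selects indices [0] (0->9), giving [9].

[9]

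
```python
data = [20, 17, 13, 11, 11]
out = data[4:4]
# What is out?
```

data has length 5. The slice data[4:4] resolves to an empty index range, so the result is [].

[]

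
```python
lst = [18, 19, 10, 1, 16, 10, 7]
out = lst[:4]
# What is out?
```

lst has length 7. The slice lst[:4] selects indices [0, 1, 2, 3] (0->18, 1->19, 2->10, 3->1), giving [18, 19, 10, 1].

[18, 19, 10, 1]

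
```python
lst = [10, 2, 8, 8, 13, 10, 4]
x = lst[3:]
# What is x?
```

lst has length 7. The slice lst[3:] selects indices [3, 4, 5, 6] (3->8, 4->13, 5->10, 6->4), giving [8, 13, 10, 4].

[8, 13, 10, 4]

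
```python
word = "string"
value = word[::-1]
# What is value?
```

word has length 6. The slice word[::-1] selects indices [5, 4, 3, 2, 1, 0] (5->'g', 4->'n', 3->'i', 2->'r', 1->'t', 0->'s'), giving 'gnirts'.

'gnirts'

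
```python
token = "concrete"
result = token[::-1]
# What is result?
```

token has length 8. The slice token[::-1] selects indices [7, 6, 5, 4, 3, 2, 1, 0] (7->'e', 6->'t', 5->'e', 4->'r', 3->'c', 2->'n', 1->'o', 0->'c'), giving 'etercnoc'.

'etercnoc'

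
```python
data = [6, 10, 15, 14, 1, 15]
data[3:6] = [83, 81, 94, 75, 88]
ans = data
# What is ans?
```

data starts as [6, 10, 15, 14, 1, 15] (length 6). The slice data[3:6] covers indices [3, 4, 5] with values [14, 1, 15]. Replacing that slice with [83, 81, 94, 75, 88] (different length) produces [6, 10, 15, 83, 81, 94, 75, 88].

[6, 10, 15, 83, 81, 94, 75, 88]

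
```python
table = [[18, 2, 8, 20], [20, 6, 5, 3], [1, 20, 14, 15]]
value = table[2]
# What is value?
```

table has 3 rows. Row 2 is [1, 20, 14, 15].

[1, 20, 14, 15]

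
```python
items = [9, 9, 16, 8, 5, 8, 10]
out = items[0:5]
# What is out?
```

items has length 7. The slice items[0:5] selects indices [0, 1, 2, 3, 4] (0->9, 1->9, 2->16, 3->8, 4->5), giving [9, 9, 16, 8, 5].

[9, 9, 16, 8, 5]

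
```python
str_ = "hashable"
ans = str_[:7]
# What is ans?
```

str_ has length 8. The slice str_[:7] selects indices [0, 1, 2, 3, 4, 5, 6] (0->'h', 1->'a', 2->'s', 3->'h', 4->'a', 5->'b', 6->'l'), giving 'hashabl'.

'hashabl'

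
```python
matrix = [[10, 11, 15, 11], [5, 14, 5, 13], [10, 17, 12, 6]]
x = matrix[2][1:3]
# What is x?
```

matrix[2] = [10, 17, 12, 6]. matrix[2] has length 4. The slice matrix[2][1:3] selects indices [1, 2] (1->17, 2->12), giving [17, 12].

[17, 12]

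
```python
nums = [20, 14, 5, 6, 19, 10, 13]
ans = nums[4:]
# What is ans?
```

nums has length 7. The slice nums[4:] selects indices [4, 5, 6] (4->19, 5->10, 6->13), giving [19, 10, 13].

[19, 10, 13]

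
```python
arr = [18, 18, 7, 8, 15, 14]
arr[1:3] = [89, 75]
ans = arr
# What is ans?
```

arr starts as [18, 18, 7, 8, 15, 14] (length 6). The slice arr[1:3] covers indices [1, 2] with values [18, 7]. Replacing that slice with [89, 75] (same length) produces [18, 89, 75, 8, 15, 14].

[18, 89, 75, 8, 15, 14]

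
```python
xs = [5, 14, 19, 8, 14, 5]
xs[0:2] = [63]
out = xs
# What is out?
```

xs starts as [5, 14, 19, 8, 14, 5] (length 6). The slice xs[0:2] covers indices [0, 1] with values [5, 14]. Replacing that slice with [63] (different length) produces [63, 19, 8, 14, 5].

[63, 19, 8, 14, 5]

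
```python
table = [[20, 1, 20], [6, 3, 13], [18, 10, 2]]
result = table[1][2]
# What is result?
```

table[1] = [6, 3, 13]. Taking column 2 of that row yields 13.

13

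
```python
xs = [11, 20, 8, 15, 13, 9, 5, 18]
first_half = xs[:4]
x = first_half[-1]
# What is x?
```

xs has length 8. The slice xs[:4] selects indices [0, 1, 2, 3] (0->11, 1->20, 2->8, 3->15), giving [11, 20, 8, 15]. So first_half = [11, 20, 8, 15]. Then first_half[-1] = 15.

15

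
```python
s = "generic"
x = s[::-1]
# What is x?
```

s has length 7. The slice s[::-1] selects indices [6, 5, 4, 3, 2, 1, 0] (6->'c', 5->'i', 4->'r', 3->'e', 2->'n', 1->'e', 0->'g'), giving 'cireneg'.

'cireneg'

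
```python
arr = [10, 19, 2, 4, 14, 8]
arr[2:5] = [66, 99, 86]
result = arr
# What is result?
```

arr starts as [10, 19, 2, 4, 14, 8] (length 6). The slice arr[2:5] covers indices [2, 3, 4] with values [2, 4, 14]. Replacing that slice with [66, 99, 86] (same length) produces [10, 19, 66, 99, 86, 8].

[10, 19, 66, 99, 86, 8]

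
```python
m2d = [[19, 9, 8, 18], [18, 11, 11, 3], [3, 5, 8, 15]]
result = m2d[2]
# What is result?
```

m2d has 3 rows. Row 2 is [3, 5, 8, 15].

[3, 5, 8, 15]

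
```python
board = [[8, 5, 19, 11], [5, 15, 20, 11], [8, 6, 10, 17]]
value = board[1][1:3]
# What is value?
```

board[1] = [5, 15, 20, 11]. board[1] has length 4. The slice board[1][1:3] selects indices [1, 2] (1->15, 2->20), giving [15, 20].

[15, 20]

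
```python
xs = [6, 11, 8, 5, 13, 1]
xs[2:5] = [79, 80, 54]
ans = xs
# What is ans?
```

xs starts as [6, 11, 8, 5, 13, 1] (length 6). The slice xs[2:5] covers indices [2, 3, 4] with values [8, 5, 13]. Replacing that slice with [79, 80, 54] (same length) produces [6, 11, 79, 80, 54, 1].

[6, 11, 79, 80, 54, 1]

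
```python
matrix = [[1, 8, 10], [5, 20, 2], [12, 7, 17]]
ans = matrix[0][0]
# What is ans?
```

matrix[0] = [1, 8, 10]. Taking column 0 of that row yields 1.

1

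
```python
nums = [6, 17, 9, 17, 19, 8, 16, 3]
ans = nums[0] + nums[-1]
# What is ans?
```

nums has length 8. nums[0] = 6.
nums has length 8. Negative index -1 maps to positive index 8 + (-1) = 7. nums[7] = 3.
Sum: 6 + 3 = 9.

9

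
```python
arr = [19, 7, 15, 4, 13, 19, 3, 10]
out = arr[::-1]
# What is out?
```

arr has length 8. The slice arr[::-1] selects indices [7, 6, 5, 4, 3, 2, 1, 0] (7->10, 6->3, 5->19, 4->13, 3->4, 2->15, 1->7, 0->19), giving [10, 3, 19, 13, 4, 15, 7, 19].

[10, 3, 19, 13, 4, 15, 7, 19]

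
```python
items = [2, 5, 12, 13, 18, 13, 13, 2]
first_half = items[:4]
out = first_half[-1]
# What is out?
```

items has length 8. The slice items[:4] selects indices [0, 1, 2, 3] (0->2, 1->5, 2->12, 3->13), giving [2, 5, 12, 13]. So first_half = [2, 5, 12, 13]. Then first_half[-1] = 13.

13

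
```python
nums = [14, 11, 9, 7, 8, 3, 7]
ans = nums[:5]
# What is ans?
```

nums has length 7. The slice nums[:5] selects indices [0, 1, 2, 3, 4] (0->14, 1->11, 2->9, 3->7, 4->8), giving [14, 11, 9, 7, 8].

[14, 11, 9, 7, 8]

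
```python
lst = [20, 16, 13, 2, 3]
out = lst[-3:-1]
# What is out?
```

lst has length 5. The slice lst[-3:-1] selects indices [2, 3] (2->13, 3->2), giving [13, 2].

[13, 2]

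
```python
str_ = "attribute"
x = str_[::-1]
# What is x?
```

str_ has length 9. The slice str_[::-1] selects indices [8, 7, 6, 5, 4, 3, 2, 1, 0] (8->'e', 7->'t', 6->'u', 5->'b', 4->'i', 3->'r', 2->'t', 1->'t', 0->'a'), giving 'etubirtta'.

'etubirtta'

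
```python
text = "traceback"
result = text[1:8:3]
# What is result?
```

text has length 9. The slice text[1:8:3] selects indices [1, 4, 7] (1->'r', 4->'e', 7->'c'), giving 'rec'.

'rec'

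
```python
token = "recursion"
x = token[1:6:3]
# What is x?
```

token has length 9. The slice token[1:6:3] selects indices [1, 4] (1->'e', 4->'r'), giving 'er'.

'er'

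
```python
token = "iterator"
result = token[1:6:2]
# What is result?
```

token has length 8. The slice token[1:6:2] selects indices [1, 3, 5] (1->'t', 3->'r', 5->'t'), giving 'trt'.

'trt'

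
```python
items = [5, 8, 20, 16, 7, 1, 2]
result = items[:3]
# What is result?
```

items has length 7. The slice items[:3] selects indices [0, 1, 2] (0->5, 1->8, 2->20), giving [5, 8, 20].

[5, 8, 20]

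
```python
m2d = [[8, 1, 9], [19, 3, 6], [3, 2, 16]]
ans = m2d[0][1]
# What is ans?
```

m2d[0] = [8, 1, 9]. Taking column 1 of that row yields 1.

1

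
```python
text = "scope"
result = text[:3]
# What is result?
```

text has length 5. The slice text[:3] selects indices [0, 1, 2] (0->'s', 1->'c', 2->'o'), giving 'sco'.

'sco'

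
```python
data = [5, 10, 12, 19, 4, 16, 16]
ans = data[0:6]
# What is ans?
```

data has length 7. The slice data[0:6] selects indices [0, 1, 2, 3, 4, 5] (0->5, 1->10, 2->12, 3->19, 4->4, 5->16), giving [5, 10, 12, 19, 4, 16].

[5, 10, 12, 19, 4, 16]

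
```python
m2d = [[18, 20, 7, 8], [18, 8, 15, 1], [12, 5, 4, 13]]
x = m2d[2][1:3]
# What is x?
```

m2d[2] = [12, 5, 4, 13]. m2d[2] has length 4. The slice m2d[2][1:3] selects indices [1, 2] (1->5, 2->4), giving [5, 4].

[5, 4]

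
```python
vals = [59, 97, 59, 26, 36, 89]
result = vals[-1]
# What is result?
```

vals has length 6. Negative index -1 maps to positive index 6 + (-1) = 5. vals[5] = 89.

89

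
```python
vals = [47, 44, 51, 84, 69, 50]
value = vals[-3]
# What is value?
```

vals has length 6. Negative index -3 maps to positive index 6 + (-3) = 3. vals[3] = 84.

84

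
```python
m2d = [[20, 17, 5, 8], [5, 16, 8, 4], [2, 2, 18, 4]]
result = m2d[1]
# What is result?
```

m2d has 3 rows. Row 1 is [5, 16, 8, 4].

[5, 16, 8, 4]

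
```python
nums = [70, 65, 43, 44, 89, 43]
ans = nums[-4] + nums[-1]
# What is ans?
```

nums has length 6. Negative index -4 maps to positive index 6 + (-4) = 2. nums[2] = 43.
nums has length 6. Negative index -1 maps to positive index 6 + (-1) = 5. nums[5] = 43.
Sum: 43 + 43 = 86.

86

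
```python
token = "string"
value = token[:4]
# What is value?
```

token has length 6. The slice token[:4] selects indices [0, 1, 2, 3] (0->'s', 1->'t', 2->'r', 3->'i'), giving 'stri'.

'stri'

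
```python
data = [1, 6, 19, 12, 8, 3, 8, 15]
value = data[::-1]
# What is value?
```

data has length 8. The slice data[::-1] selects indices [7, 6, 5, 4, 3, 2, 1, 0] (7->15, 6->8, 5->3, 4->8, 3->12, 2->19, 1->6, 0->1), giving [15, 8, 3, 8, 12, 19, 6, 1].

[15, 8, 3, 8, 12, 19, 6, 1]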